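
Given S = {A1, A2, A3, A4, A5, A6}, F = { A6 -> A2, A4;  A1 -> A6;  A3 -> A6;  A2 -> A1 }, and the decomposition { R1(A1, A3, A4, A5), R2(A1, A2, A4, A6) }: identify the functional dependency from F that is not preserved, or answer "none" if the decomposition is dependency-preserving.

none

A6 → A2, A4 lies within R2.
A1 → A6 lies within R2.
A3 → A6: restricted closure across fragments reaches A6.
A2 → A1 lies within R2.
Every dependency is enforceable on the fragments, so the decomposition is dependency-preserving.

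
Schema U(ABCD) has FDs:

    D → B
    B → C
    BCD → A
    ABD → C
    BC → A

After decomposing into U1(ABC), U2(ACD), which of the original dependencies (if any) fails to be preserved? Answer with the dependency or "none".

Check D → B: no single fragment contains all of {BD}, and the restricted closure of {D} across the fragments never reaches {B}.
B → C is preserved.
BCD → A is preserved.
ABD → C is preserved.
BC → A is preserved.

D → B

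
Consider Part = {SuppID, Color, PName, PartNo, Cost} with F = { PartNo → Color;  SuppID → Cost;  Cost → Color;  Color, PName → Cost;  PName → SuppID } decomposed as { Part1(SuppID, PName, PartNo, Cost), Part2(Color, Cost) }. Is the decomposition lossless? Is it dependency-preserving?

lossless but not dependency-preserving

Lossless test: (Cost)⁺ = {Color, Cost}, which contains all of one fragment — lossless.
Dependency preservation: the restricted closure of {PartNo} across the fragments never reaches {Color}, so PartNo → Color cannot be enforced without a join — not preserved.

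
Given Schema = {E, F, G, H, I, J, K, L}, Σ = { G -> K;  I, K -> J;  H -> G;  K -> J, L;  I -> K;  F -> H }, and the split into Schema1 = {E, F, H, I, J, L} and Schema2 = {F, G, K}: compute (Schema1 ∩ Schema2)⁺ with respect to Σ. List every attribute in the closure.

Schema1 ∩ Schema2 = {F}.
F → H applies, adding H
H → G applies, adding G
G → K applies, adding K
K → J, L applies, adding J, L
Closure: {F, G, H, J, K, L}.

F, G, H, J, K, L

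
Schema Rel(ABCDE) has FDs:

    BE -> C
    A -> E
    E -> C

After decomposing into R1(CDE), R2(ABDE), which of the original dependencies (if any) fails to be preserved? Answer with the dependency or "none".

BE → C: restricted closure across fragments reaches C.
A → E lies within R2.
E → C lies within R1.
Every dependency is enforceable on the fragments, so the decomposition is dependency-preserving.

none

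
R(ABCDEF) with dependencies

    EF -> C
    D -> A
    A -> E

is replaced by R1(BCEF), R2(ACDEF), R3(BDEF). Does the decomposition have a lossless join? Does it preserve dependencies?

Lossless test (chase): Rows 1 and 3 agree on EF; apply EF→C and equate their C entries. Rows 2 and 3 agree on D; apply D→A and equate their A entries. Row 3 is now all distinguished symbols — the join is lossless.
Dependency preservation: every FD's attributes lie within a single fragment, so each can be enforced locally — preserved.

lossless and dependency-preserving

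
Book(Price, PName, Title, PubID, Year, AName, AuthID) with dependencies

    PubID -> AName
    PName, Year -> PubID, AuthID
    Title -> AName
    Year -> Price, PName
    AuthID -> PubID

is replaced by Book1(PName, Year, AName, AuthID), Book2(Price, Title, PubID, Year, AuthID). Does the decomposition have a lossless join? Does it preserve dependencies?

Lossless test: (Year, AuthID)⁺ = {Price, PName, PubID, Year, AName, AuthID}, which contains all of one fragment — lossless.
Dependency preservation: the restricted closure of {PubID} across the fragments never reaches {AName}, so PubID → AName cannot be enforced without a join — not preserved.

lossless but not dependency-preserving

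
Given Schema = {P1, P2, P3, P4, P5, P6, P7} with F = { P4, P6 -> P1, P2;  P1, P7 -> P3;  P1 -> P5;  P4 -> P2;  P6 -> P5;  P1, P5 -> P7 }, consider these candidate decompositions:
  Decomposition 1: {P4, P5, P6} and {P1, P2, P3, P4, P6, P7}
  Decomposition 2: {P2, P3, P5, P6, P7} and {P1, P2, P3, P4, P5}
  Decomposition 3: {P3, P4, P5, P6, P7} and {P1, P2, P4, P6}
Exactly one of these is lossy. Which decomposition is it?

Decomposition 1: common = {P4, P6}, closure = {P1, P2, P3, P4, P5, P6, P7} → lossless.
Decomposition 2: common = {P2, P3, P5}, closure = {P2, P3, P5} → lossy.
Decomposition 3: common = {P4, P6}, closure = {P1, P2, P3, P4, P5, P6, P7} → lossless.

Decomposition 2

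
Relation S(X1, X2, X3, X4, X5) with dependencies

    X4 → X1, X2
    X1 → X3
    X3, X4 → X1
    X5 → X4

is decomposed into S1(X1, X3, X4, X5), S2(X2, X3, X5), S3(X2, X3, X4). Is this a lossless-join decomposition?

Chase test. Columns are X1, X2, X3, X4, X5; row i has aⱼ where attribute j ∈ Si, else bᵢⱼ.
Initial tableau (one row per fragment):
  row 1: a1 b12 a3 a4 a5
  row 2: b21 a2 a3 b24 a5
  row 3: b31 a2 a3 a4 b35
Rows 1 and 3 agree on X4; apply X4→X1, X2 and equate their X1, X2 entries.
Rows 1 and 2 agree on X5; apply X5→X4 and equate their X4 entries.
Rows 1 and 2 agree on X4; apply X4→X1, X2 and equate their X1, X2 entries.
Row 1 is now all distinguished symbols — the join is lossless.

Yes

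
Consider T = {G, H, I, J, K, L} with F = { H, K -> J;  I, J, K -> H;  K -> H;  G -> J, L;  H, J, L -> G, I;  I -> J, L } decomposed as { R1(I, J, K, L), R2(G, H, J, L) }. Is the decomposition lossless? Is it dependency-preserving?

lossy and not dependency-preserving

Lossless test: (J, L)⁺ = {J, L}, which is a superkey of neither fragment — lossy.
Dependency preservation: the restricted closure of {I, J, K} across the fragments never reaches {H}, so I, J, K → H cannot be enforced without a join — not preserved.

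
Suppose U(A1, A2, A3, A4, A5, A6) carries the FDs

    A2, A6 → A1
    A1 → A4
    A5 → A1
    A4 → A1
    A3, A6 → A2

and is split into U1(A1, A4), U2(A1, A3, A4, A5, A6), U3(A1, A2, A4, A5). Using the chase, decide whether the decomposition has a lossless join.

Chase test. Columns are A1, A2, A3, A4, A5, A6; row i has aⱼ where attribute j ∈ Ui, else bᵢⱼ.
Initial tableau (one row per fragment):
  row 1: a1 b12 b13 a4 b15 b16
  row 2: a1 b22 a3 a4 a5 a6
  row 3: a1 a2 b33 a4 a5 b36
No row becomes fully distinguished — the join is lossy.

No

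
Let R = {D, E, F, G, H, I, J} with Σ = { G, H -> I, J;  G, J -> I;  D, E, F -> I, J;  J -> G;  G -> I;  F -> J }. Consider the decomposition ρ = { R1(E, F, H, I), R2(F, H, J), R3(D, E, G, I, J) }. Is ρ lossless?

No

Chase test. Columns are D, E, F, G, H, I, J; row i has aⱼ where attribute j ∈ Ri, else bᵢⱼ.
Initial tableau (one row per fragment):
  row 1: b11 a2 a3 b14 a5 a6 b17
  row 2: b21 b22 a3 b24 a5 b26 a7
  row 3: a1 a2 b33 a4 b35 a6 a7
Rows 2 and 3 agree on J; apply J→G and equate their G entries.
Rows 2 and 3 agree on G; apply G→I and equate their I entries.
Rows 1 and 2 agree on F; apply F→J and equate their J entries.
Rows 1 and 2 agree on J; apply J→G and equate their G entries.
No row becomes fully distinguished — the join is lossy.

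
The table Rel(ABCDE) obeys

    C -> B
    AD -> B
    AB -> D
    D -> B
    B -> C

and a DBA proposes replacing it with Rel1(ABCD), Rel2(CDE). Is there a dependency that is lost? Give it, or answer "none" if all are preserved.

none

C → B lies within Rel1.
AD → B lies within Rel1.
AB → D lies within Rel1.
D → B lies within Rel1.
B → C lies within Rel1.
Every dependency is enforceable on the fragments, so the decomposition is dependency-preserving.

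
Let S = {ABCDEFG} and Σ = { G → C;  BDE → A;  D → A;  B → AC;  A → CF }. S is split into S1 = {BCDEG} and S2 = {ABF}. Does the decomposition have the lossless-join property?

Yes

Common attributes: S1 ∩ S2 = {B}.
Closure of {B}: B → AC applies, adding AC; A → CF applies, adding F. So (B)⁺ = {ABCF}.
This closure contains every attribute of S2, so S1 ∩ S2 → S2. The join is lossless.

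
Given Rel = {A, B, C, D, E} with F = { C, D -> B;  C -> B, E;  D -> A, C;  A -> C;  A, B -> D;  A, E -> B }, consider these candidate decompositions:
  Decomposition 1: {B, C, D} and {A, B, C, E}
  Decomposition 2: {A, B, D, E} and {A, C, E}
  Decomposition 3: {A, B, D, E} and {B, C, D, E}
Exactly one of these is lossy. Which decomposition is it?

Decomposition 1

Decomposition 1: common = {B, C}, closure = {B, C, E} → lossy.
Decomposition 2: common = {A, E}, closure = {A, B, C, D, E} → lossless.
Decomposition 3: common = {B, D, E}, closure = {A, B, C, D, E} → lossless.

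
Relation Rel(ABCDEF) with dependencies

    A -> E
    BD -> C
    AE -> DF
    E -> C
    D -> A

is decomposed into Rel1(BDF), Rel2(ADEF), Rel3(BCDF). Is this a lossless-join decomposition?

Chase test. Columns are ABCDEF; row i has aⱼ where attribute j ∈ Reli, else bᵢⱼ.
Initial tableau (one row per fragment):
  row 1: b11 a2 b13 a4 b15 a6
  row 2: a1 b22 b23 a4 a5 a6
  row 3: b31 a2 a3 a4 b35 a6
Rows 1 and 3 agree on BD; apply BD→C and equate their C entries.
Rows 1 and 2 agree on D; apply D→A and equate their A entries.
Rows 1 and 3 agree on D; apply D→A and equate their A entries.
Rows 1 and 2 agree on A; apply A→E and equate their E entries.
Rows 1 and 3 agree on A; apply A→E and equate their E entries.
Rows 1 and 2 agree on E; apply E→C and equate their C entries.
Row 1 is now all distinguished symbols — the join is lossless.

Yes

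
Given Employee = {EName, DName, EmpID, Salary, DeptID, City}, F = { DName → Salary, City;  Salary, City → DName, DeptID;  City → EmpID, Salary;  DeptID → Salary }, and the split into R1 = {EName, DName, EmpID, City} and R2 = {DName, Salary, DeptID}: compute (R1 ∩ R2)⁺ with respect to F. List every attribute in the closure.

R1 ∩ R2 = {DName}.
DName → Salary, City applies, adding Salary, City
Salary, City → DName, DeptID applies, adding DeptID
City → EmpID, Salary applies, adding EmpID
Closure: {DName, EmpID, Salary, DeptID, City}.

DName, EmpID, Salary, DeptID, City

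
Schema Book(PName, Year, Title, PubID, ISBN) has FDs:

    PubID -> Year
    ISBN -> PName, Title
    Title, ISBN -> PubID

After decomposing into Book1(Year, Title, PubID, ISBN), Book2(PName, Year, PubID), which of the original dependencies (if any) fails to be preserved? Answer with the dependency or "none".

Check ISBN → PName, Title: no single fragment contains all of {PName, Title, ISBN}, and the restricted closure of {ISBN} across the fragments never reaches {PName, Title}.
PubID → Year is preserved.
Title, ISBN → PubID is preserved.

ISBN -> PName, Title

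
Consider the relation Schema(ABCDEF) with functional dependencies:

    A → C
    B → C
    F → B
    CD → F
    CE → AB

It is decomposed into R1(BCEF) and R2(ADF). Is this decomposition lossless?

No

Common attributes: R1 ∩ R2 = {F}.
Closure of {F}: F → B applies, adding B; B → C applies, adding C. So (F)⁺ = {BCF}.
The closure contains neither all of R1 = {BCEF} nor all of R2 = {ADF}, so the common attributes are not a superkey of either fragment. The join is lossy.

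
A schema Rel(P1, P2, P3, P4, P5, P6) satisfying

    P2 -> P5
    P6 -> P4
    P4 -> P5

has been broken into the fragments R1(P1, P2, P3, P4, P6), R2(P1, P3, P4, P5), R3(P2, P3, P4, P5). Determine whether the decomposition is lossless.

Yes

Chase test. Columns are P1, P2, P3, P4, P5, P6; row i has aⱼ where attribute j ∈ Ri, else bᵢⱼ.
Initial tableau (one row per fragment):
  row 1: a1 a2 a3 a4 b15 a6
  row 2: a1 b22 a3 a4 a5 b26
  row 3: b31 a2 a3 a4 a5 b36
Rows 1 and 3 agree on P2; apply P2→P5 and equate their P5 entries.
Row 1 is now all distinguished symbols — the join is lossless.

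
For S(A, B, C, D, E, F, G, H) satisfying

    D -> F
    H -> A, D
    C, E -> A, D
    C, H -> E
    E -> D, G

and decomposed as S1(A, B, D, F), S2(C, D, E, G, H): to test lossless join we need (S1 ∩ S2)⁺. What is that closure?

D, F

S1 ∩ S2 = {D}.
D → F applies, adding F
Closure: {D, F}.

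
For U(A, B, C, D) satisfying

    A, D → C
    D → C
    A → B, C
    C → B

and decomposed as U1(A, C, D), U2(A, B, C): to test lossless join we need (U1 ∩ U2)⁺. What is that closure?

A, B, C

U1 ∩ U2 = {A, C}.
A → B, C applies, adding B
Closure: {A, B, C}.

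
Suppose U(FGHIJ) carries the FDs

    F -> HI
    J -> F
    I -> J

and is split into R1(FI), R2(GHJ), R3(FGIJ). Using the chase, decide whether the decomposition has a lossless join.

Yes

Chase test. Columns are FGHIJ; row i has aⱼ where attribute j ∈ Ri, else bᵢⱼ.
Initial tableau (one row per fragment):
  row 1: a1 b12 b13 a4 b15
  row 2: b21 a2 a3 b24 a5
  row 3: a1 a2 b33 a4 a5
Rows 1 and 3 agree on F; apply F→HI and equate their HI entries.
Rows 2 and 3 agree on J; apply J→F and equate their F entries.
Rows 1 and 3 agree on I; apply I→J and equate their J entries.
Rows 1 and 2 agree on F; apply F→HI and equate their HI entries.
Row 2 is now all distinguished symbols — the join is lossless.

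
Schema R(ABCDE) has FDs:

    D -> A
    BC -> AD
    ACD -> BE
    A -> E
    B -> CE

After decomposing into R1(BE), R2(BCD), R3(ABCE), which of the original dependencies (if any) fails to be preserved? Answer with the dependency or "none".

Check D → A: no single fragment contains all of {AD}, and the restricted closure of {D} across the fragments never reaches {A}.
BC → AD is preserved.
ACD → BE is preserved.
A → E is preserved.
B → CE is preserved.

D -> A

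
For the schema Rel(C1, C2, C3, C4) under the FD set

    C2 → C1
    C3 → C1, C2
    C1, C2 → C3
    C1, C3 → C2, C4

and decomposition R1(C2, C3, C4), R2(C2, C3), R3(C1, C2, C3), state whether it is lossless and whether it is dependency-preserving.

Lossless test (chase): Rows 1 and 2 agree on C2; apply C2→C1 and equate their C1 entries. Rows 1 and 3 agree on C2; apply C2→C1 and equate their C1 entries. Rows 1 and 2 agree on C1, C3; apply C1, C3→C2, C4 and equate their C2, C4 entries. Rows 1 and 3 agree on C1, C3; apply C1, C3→C2, C4 and equate their C2, C4 entries. Row 1 is now all distinguished symbols — the join is lossless.
Dependency preservation: C1, C3 → C2, C4 is not contained in any single fragment, but the restricted closure of its left-hand side across the fragments still reaches the right-hand side; the remaining FDs each lie inside some fragment. All dependencies are preserved.

lossless and dependency-preserving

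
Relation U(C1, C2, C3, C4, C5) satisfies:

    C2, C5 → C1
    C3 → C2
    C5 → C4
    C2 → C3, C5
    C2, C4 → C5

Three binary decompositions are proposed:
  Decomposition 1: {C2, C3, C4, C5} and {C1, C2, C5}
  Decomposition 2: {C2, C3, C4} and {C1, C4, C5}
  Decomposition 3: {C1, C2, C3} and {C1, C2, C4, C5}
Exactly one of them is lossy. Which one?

Decomposition 1: common = {C2, C5}, closure = {C1, C2, C3, C4, C5} → lossless.
Decomposition 2: common = {C4}, closure = {C4} → lossy.
Decomposition 3: common = {C1, C2}, closure = {C1, C2, C3, C4, C5} → lossless.

Decomposition 2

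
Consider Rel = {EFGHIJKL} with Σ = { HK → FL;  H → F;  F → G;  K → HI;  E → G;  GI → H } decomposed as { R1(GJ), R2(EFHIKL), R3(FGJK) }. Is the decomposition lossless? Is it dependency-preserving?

lossy and not dependency-preserving

Lossless test (chase): Rows 2 and 3 agree on F; apply F→G and equate their G entries. Rows 2 and 3 agree on K; apply K→HI and equate their HI entries. Rows 2 and 3 agree on HK; apply HK→FL and equate their FL entries. No row becomes fully distinguished — the join is lossy.
Dependency preservation: the restricted closure of {E} across the fragments never reaches {G}, so E → G cannot be enforced without a join — not preserved.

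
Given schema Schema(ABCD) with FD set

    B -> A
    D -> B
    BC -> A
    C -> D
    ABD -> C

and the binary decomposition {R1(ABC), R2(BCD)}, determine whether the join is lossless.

Yes

Common attributes: R1 ∩ R2 = {BC}.
Closure of {BC}: B → A applies, adding A; C → D applies, adding D. So (BC)⁺ = {ABCD}.
This closure contains every attribute of R1, so R1 ∩ R2 → R1. The join is lossless.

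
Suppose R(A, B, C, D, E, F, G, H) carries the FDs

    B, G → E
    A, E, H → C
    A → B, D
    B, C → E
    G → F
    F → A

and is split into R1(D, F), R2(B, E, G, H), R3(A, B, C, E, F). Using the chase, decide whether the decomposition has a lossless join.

No

Chase test. Columns are A, B, C, D, E, F, G, H; row i has aⱼ where attribute j ∈ Ri, else bᵢⱼ.
Initial tableau (one row per fragment):
  row 1: b11 b12 b13 a4 b15 a6 b17 b18
  row 2: b21 a2 b23 b24 a5 b26 a7 a8
  row 3: a1 a2 a3 b34 a5 a6 b37 b38
Rows 1 and 3 agree on F; apply F→A and equate their A entries.
Rows 1 and 3 agree on A; apply A→B, D and equate their B, D entries.
No row becomes fully distinguished — the join is lossy.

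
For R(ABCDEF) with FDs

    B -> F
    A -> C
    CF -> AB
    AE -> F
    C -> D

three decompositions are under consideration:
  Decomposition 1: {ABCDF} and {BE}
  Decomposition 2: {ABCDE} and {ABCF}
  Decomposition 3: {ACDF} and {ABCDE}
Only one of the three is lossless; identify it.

Decomposition 1: common = {B}, closure = {BF} → lossy.
Decomposition 2: common = {ABC}, closure = {ABCDF} → lossless.
Decomposition 3: common = {ACD}, closure = {ACD} → lossy.

Decomposition 2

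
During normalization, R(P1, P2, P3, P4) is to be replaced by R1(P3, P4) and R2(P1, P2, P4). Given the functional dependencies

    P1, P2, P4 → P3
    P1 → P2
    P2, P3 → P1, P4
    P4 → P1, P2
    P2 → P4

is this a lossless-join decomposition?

Common attributes: R1 ∩ R2 = {P4}.
Closure of {P4}: P4 → P1, P2 applies, adding P1, P2; P1, P2, P4 → P3 applies, adding P3. So (P4)⁺ = {P1, P2, P3, P4}.
This closure contains every attribute of R1, so R1 ∩ R2 → R1. The join is lossless.

Yes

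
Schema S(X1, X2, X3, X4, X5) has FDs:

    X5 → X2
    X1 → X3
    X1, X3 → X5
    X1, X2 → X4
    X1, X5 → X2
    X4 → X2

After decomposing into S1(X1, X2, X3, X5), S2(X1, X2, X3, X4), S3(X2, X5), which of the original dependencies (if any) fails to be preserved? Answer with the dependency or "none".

X5 → X2 lies within S1.
X1 → X3 lies within S1.
X1, X3 → X5 lies within S1.
X1, X2 → X4 lies within S2.
X1, X5 → X2 lies within S1.
X4 → X2 lies within S2.
Every dependency is enforceable on the fragments, so the decomposition is dependency-preserving.

none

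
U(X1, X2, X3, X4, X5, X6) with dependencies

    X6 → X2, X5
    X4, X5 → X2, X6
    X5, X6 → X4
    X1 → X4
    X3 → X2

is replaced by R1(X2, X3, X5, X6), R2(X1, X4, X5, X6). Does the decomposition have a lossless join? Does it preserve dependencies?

lossy but dependency-preserving

Lossless test: (X5, X6)⁺ = {X2, X4, X5, X6}, which is a superkey of neither fragment — lossy.
Dependency preservation: X4, X5 → X2, X6 is not contained in any single fragment, but the restricted closure of its left-hand side across the fragments still reaches the right-hand side; the remaining FDs each lie inside some fragment. All dependencies are preserved.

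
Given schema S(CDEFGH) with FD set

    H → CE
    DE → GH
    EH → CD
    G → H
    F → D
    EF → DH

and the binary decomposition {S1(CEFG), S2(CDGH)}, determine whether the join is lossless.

Yes

Common attributes: S1 ∩ S2 = {CG}.
Closure of {CG}: G → H applies, adding H; H → CE applies, adding E; EH → CD applies, adding D. So (CG)⁺ = {CDEGH}.
This closure contains every attribute of S2, so S1 ∩ S2 → S2. The join is lossless.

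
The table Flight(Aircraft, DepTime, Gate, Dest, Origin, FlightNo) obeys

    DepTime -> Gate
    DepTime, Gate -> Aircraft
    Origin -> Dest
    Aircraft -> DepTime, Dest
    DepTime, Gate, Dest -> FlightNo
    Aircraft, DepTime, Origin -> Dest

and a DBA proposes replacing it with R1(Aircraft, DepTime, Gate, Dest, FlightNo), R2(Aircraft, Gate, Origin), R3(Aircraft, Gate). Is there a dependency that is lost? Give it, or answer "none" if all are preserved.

Check Origin → Dest: no single fragment contains all of {Dest, Origin}, and the restricted closure of {Origin} across the fragments never reaches {Dest}.
DepTime → Gate is preserved.
DepTime, Gate → Aircraft is preserved.
Aircraft → DepTime, Dest is preserved.
DepTime, Gate, Dest → FlightNo is preserved.
Aircraft, DepTime, Origin → Dest is preserved.

Origin -> Dest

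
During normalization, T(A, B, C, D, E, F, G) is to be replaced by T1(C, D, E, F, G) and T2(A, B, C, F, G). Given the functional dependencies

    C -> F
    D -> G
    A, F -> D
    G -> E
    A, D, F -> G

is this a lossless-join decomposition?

Common attributes: T1 ∩ T2 = {C, F, G}.
Closure of {C, F, G}: G → E applies, adding E. So (C, F, G)⁺ = {C, E, F, G}.
The closure contains neither all of T1 = {C, D, E, F, G} nor all of T2 = {A, B, C, F, G}, so the common attributes are not a superkey of either fragment. The join is lossy.

No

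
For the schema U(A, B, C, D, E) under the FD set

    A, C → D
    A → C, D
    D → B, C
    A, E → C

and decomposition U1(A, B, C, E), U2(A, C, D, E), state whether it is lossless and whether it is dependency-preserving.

Lossless test: (A, C, E)⁺ = {A, B, C, D, E}, which contains all of one fragment — lossless.
Dependency preservation: the restricted closure of {D} across the fragments never reaches {B, C}, so D → B, C cannot be enforced without a join — not preserved.

lossless but not dependency-preserving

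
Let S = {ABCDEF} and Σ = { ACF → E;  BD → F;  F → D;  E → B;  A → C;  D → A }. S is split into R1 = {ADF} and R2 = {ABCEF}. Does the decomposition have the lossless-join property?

Yes

Common attributes: R1 ∩ R2 = {AF}.
Closure of {AF}: F → D applies, adding D; A → C applies, adding C; ACF → E applies, adding E; E → B applies, adding B. So (AF)⁺ = {ABCDEF}.
This closure contains every attribute of R1, so R1 ∩ R2 → R1. The join is lossless.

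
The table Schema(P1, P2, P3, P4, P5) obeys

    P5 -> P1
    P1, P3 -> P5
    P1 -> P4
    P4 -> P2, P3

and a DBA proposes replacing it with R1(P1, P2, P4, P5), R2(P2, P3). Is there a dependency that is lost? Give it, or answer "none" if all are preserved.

Check P4 → P2, P3: no single fragment contains all of {P2, P3, P4}, and the restricted closure of {P4} across the fragments never reaches {P2, P3}.
P5 → P1 is preserved.
P1, P3 → P5 is preserved.
P1 → P4 is preserved.

P4 -> P2, P3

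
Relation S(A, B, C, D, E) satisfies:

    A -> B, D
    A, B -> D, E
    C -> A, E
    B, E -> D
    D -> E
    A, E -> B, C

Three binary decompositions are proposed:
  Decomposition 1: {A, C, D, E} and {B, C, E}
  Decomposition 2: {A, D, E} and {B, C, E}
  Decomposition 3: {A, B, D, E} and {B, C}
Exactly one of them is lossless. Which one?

Decomposition 1

Decomposition 1: common = {C, E}, closure = {A, B, C, D, E} → lossless.
Decomposition 2: common = {E}, closure = {E} → lossy.
Decomposition 3: common = {B}, closure = {B} → lossy.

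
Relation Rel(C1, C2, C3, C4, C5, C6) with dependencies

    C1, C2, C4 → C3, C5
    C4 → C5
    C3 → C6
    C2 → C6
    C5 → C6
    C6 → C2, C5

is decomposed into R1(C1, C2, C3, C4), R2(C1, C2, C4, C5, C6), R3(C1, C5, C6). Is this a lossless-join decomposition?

Yes

Chase test. Columns are C1, C2, C3, C4, C5, C6; row i has aⱼ where attribute j ∈ Ri, else bᵢⱼ.
Initial tableau (one row per fragment):
  row 1: a1 a2 a3 a4 b15 b16
  row 2: a1 a2 b23 a4 a5 a6
  row 3: a1 b32 b33 b34 a5 a6
Rows 1 and 2 agree on C1, C2, C4; apply C1, C2, C4→C3, C5 and equate their C3, C5 entries.
Rows 1 and 2 agree on C3; apply C3→C6 and equate their C6 entries.
Rows 1 and 3 agree on C6; apply C6→C2, C5 and equate their C2, C5 entries.
Row 1 is now all distinguished symbols — the join is lossless.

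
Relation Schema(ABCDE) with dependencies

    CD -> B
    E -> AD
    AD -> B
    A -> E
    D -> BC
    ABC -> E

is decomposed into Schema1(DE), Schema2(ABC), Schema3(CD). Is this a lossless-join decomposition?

Chase test. Columns are ABCDE; row i has aⱼ where attribute j ∈ Schemai, else bᵢⱼ.
Initial tableau (one row per fragment):
  row 1: b11 b12 b13 a4 a5
  row 2: a1 a2 a3 b24 b25
  row 3: b31 b32 a3 a4 b35
Rows 1 and 3 agree on D; apply D→BC and equate their BC entries.
No row becomes fully distinguished — the join is lossy.

No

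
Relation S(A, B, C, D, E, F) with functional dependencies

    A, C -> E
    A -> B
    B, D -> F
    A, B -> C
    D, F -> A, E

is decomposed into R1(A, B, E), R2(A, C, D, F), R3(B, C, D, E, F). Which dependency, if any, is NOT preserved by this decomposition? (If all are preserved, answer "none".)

none

A, C → E: restricted closure across fragments reaches E.
A → B lies within R1.
B, D → F lies within R3.
A, B → C: restricted closure across fragments reaches C.
D, F → A, E: restricted closure across fragments reaches A, E.
Every dependency is enforceable on the fragments, so the decomposition is dependency-preserving.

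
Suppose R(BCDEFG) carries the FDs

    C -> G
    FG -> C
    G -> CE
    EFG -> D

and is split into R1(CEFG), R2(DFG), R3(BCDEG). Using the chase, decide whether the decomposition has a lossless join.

Chase test. Columns are BCDEFG; row i has aⱼ where attribute j ∈ Ri, else bᵢⱼ.
Initial tableau (one row per fragment):
  row 1: b11 a2 b13 a4 a5 a6
  row 2: b21 b22 a3 b24 a5 a6
  row 3: a1 a2 a3 a4 b35 a6
Rows 1 and 2 agree on FG; apply FG→C and equate their C entries.
Rows 1 and 2 agree on G; apply G→CE and equate their CE entries.
Rows 1 and 2 agree on EFG; apply EFG→D and equate their D entries.
No row becomes fully distinguished — the join is lossy.

No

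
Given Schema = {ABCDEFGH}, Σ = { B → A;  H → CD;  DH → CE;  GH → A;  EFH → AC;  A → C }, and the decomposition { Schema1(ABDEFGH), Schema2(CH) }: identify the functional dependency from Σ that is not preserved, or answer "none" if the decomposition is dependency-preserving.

Check A → C: no single fragment contains all of {AC}, and the restricted closure of {A} across the fragments never reaches {C}.
B → A is preserved.
H → CD is preserved.
DH → CE is preserved.
GH → A is preserved.
EFH → AC is preserved.

A → C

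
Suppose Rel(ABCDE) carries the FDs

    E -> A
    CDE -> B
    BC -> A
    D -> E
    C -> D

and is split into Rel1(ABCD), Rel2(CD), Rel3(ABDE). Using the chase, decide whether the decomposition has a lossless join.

Chase test. Columns are ABCDE; row i has aⱼ where attribute j ∈ Reli, else bᵢⱼ.
Initial tableau (one row per fragment):
  row 1: a1 a2 a3 a4 b15
  row 2: b21 b22 a3 a4 b25
  row 3: a1 a2 b33 a4 a5
Rows 1 and 2 agree on D; apply D→E and equate their E entries.
Rows 1 and 3 agree on D; apply D→E and equate their E entries.
Rows 1 and 2 agree on E; apply E→A and equate their A entries.
Rows 1 and 2 agree on CDE; apply CDE→B and equate their B entries.
Row 1 is now all distinguished symbols — the join is lossless.

Yes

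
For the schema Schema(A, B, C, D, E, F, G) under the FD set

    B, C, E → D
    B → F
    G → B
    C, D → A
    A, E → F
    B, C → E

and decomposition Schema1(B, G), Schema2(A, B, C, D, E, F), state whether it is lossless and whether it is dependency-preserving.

lossy but dependency-preserving

Lossless test: (B)⁺ = {B, F}, which is a superkey of neither fragment — lossy.
Dependency preservation: every FD's attributes lie within a single fragment, so each can be enforced locally — preserved.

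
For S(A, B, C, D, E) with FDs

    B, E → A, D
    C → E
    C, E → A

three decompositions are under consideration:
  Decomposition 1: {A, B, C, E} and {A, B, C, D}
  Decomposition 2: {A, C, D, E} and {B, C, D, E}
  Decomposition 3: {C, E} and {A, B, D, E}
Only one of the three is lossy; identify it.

Decomposition 1: common = {A, B, C}, closure = {A, B, C, D, E} → lossless.
Decomposition 2: common = {C, D, E}, closure = {A, C, D, E} → lossless.
Decomposition 3: common = {E}, closure = {E} → lossy.

Decomposition 3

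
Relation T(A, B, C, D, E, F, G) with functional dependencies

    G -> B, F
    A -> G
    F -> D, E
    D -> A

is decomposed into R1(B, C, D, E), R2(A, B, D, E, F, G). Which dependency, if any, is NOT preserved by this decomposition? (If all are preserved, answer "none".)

G → B, F lies within R2.
A → G lies within R2.
F → D, E lies within R2.
D → A lies within R2.
Every dependency is enforceable on the fragments, so the decomposition is dependency-preserving.

none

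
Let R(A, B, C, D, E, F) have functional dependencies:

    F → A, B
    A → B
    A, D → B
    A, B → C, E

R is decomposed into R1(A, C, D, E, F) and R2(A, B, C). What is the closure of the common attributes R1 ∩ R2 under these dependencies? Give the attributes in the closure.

R1 ∩ R2 = {A, C}.
A → B applies, adding B
A, B → C, E applies, adding E
Closure: {A, B, C, E}.

A, B, C, E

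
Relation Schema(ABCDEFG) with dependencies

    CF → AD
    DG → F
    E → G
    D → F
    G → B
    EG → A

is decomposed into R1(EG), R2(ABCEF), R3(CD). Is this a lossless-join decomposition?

Chase test. Columns are ABCDEFG; row i has aⱼ where attribute j ∈ Ri, else bᵢⱼ.
Initial tableau (one row per fragment):
  row 1: b11 b12 b13 b14 a5 b16 a7
  row 2: a1 a2 a3 b24 a5 a6 b27
  row 3: b31 b32 a3 a4 b35 b36 b37
Rows 1 and 2 agree on E; apply E→G and equate their G entries.
Rows 1 and 2 agree on G; apply G→B and equate their B entries.
Rows 1 and 2 agree on EG; apply EG→A and equate their A entries.
No row becomes fully distinguished — the join is lossy.

No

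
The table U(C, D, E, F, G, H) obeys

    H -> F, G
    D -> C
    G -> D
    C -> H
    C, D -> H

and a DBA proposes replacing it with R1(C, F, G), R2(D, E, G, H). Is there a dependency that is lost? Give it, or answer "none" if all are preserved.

none

H → F, G: restricted closure across fragments reaches F, G.
D → C: restricted closure across fragments reaches C.
G → D lies within R2.
C → H: restricted closure across fragments reaches H.
C, D → H: restricted closure across fragments reaches H.
Every dependency is enforceable on the fragments, so the decomposition is dependency-preserving.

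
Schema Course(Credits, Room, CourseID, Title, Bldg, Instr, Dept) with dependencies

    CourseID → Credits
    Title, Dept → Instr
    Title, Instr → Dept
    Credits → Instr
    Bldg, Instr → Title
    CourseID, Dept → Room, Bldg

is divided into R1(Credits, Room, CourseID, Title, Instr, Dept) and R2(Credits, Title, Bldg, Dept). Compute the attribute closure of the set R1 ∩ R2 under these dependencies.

R1 ∩ R2 = {Credits, Title, Dept}.
Title, Dept → Instr applies, adding Instr
Closure: {Credits, Title, Instr, Dept}.

Credits, Title, Instr, Dept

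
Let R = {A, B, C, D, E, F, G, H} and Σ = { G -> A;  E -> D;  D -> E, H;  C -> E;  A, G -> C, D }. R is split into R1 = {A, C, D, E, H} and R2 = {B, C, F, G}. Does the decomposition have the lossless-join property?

Common attributes: R1 ∩ R2 = {C}.
Closure of {C}: C → E applies, adding E; E → D applies, adding D; D → E, H applies, adding H. So (C)⁺ = {C, D, E, H}.
The closure contains neither all of R1 = {A, C, D, E, H} nor all of R2 = {B, C, F, G}, so the common attributes are not a superkey of either fragment. The join is lossy.

No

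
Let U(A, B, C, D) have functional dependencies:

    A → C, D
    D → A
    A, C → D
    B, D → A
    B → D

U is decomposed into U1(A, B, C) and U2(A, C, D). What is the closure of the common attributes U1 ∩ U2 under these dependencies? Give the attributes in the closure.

U1 ∩ U2 = {A, C}.
A → C, D applies, adding D
Closure: {A, C, D}.

A, C, D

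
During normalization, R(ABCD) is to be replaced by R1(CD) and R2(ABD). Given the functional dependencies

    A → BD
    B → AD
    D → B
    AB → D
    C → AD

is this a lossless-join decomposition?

Yes

Common attributes: R1 ∩ R2 = {D}.
Closure of {D}: D → B applies, adding B; B → AD applies, adding A. So (D)⁺ = {ABD}.
This closure contains every attribute of R2, so R1 ∩ R2 → R2. The join is lossless.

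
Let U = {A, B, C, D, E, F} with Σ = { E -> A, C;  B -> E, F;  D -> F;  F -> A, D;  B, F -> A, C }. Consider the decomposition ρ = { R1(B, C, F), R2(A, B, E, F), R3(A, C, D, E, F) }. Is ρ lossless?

Yes

Chase test. Columns are A, B, C, D, E, F; row i has aⱼ where attribute j ∈ Ri, else bᵢⱼ.
Initial tableau (one row per fragment):
  row 1: b11 a2 a3 b14 b15 a6
  row 2: a1 a2 b23 b24 a5 a6
  row 3: a1 b32 a3 a4 a5 a6
Rows 2 and 3 agree on E; apply E→A, C and equate their A, C entries.
Rows 1 and 2 agree on B; apply B→E, F and equate their E, F entries.
Rows 1 and 2 agree on F; apply F→A, D and equate their A, D entries.
Rows 1 and 3 agree on F; apply F→A, D and equate their A, D entries.
Row 1 is now all distinguished symbols — the join is lossless.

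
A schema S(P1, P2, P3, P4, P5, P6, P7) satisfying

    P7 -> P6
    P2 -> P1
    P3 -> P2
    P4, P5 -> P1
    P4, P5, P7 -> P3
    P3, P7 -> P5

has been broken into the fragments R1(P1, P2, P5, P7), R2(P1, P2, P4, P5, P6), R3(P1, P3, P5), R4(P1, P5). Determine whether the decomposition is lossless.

No

Chase test. Columns are P1, P2, P3, P4, P5, P6, P7; row i has aⱼ where attribute j ∈ Ri, else bᵢⱼ.
Initial tableau (one row per fragment):
  row 1: a1 a2 b13 b14 a5 b16 a7
  row 2: a1 a2 b23 a4 a5 a6 b27
  row 3: a1 b32 a3 b34 a5 b36 b37
  row 4: a1 b42 b43 b44 a5 b46 b47
No row becomes fully distinguished — the join is lossy.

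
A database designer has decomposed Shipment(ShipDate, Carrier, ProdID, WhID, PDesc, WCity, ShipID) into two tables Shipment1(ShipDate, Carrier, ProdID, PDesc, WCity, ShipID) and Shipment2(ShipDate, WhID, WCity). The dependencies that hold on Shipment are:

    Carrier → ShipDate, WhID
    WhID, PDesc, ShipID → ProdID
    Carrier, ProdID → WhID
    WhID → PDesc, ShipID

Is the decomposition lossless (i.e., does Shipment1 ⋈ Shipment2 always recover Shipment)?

Common attributes: Shipment1 ∩ Shipment2 = {ShipDate, WCity}.
No dependency enlarges {ShipDate, WCity}, so (ShipDate, WCity)⁺ = {ShipDate, WCity}.
The closure contains neither all of Shipment1 = {ShipDate, Carrier, ProdID, PDesc, WCity, ShipID} nor all of Shipment2 = {ShipDate, WhID, WCity}, so the common attributes are not a superkey of either fragment. The join is lossy.

No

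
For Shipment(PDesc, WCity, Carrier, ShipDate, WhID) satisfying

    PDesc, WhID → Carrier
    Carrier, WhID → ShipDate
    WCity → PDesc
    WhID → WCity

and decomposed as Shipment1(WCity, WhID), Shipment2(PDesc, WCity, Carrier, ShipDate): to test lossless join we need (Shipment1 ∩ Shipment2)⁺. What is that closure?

Shipment1 ∩ Shipment2 = {WCity}.
WCity → PDesc applies, adding PDesc
Closure: {PDesc, WCity}.

PDesc, WCity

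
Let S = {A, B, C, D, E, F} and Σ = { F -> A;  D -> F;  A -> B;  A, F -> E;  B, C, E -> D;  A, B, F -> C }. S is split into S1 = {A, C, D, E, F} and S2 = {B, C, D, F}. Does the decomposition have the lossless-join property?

Yes

Common attributes: S1 ∩ S2 = {C, D, F}.
Closure of {C, D, F}: F → A applies, adding A; A → B applies, adding B; A, F → E applies, adding E. So (C, D, F)⁺ = {A, B, C, D, E, F}.
This closure contains every attribute of S1, so S1 ∩ S2 → S1. The join is lossless.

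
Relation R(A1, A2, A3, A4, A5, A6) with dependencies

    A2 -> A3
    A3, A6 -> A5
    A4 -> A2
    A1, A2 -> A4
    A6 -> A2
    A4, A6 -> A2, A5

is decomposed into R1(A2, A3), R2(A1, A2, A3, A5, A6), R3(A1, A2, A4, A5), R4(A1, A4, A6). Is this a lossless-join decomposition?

Yes

Chase test. Columns are A1, A2, A3, A4, A5, A6; row i has aⱼ where attribute j ∈ Ri, else bᵢⱼ.
Initial tableau (one row per fragment):
  row 1: b11 a2 a3 b14 b15 b16
  row 2: a1 a2 a3 b24 a5 a6
  row 3: a1 a2 b33 a4 a5 b36
  row 4: a1 b42 b43 a4 b45 a6
Rows 1 and 3 agree on A2; apply A2→A3 and equate their A3 entries.
Rows 3 and 4 agree on A4; apply A4→A2 and equate their A2 entries.
Rows 2 and 3 agree on A1, A2; apply A1, A2→A4 and equate their A4 entries.
Rows 2 and 4 agree on A4, A6; apply A4, A6→A2, A5 and equate their A2, A5 entries.
Rows 1 and 4 agree on A2; apply A2→A3 and equate their A3 entries.
Row 2 is now all distinguished symbols — the join is lossless.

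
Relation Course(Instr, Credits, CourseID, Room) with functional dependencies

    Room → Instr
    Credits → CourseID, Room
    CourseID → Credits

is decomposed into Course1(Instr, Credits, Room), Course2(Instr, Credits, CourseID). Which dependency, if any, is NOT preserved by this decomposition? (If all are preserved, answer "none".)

Room → Instr lies within Course1.
Credits → CourseID, Room: restricted closure across fragments reaches CourseID, Room.
CourseID → Credits lies within Course2.
Every dependency is enforceable on the fragments, so the decomposition is dependency-preserving.

none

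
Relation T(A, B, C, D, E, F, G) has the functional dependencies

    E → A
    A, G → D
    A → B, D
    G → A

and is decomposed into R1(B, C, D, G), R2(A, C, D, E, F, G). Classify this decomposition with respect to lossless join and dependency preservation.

lossless but not dependency-preserving

Lossless test: (C, D, G)⁺ = {A, B, C, D, G}, which contains all of one fragment — lossless.
Dependency preservation: the restricted closure of {A} across the fragments never reaches {B, D}, so A → B, D cannot be enforced without a join — not preserved.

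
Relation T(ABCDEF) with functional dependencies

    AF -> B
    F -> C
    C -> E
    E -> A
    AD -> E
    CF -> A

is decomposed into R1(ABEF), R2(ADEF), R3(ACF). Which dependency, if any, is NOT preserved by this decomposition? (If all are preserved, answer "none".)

Check C → E: no single fragment contains all of {CE}, and the restricted closure of {C} across the fragments never reaches {E}.
AF → B is preserved.
F → C is preserved.
E → A is preserved.
AD → E is preserved.
CF → A is preserved.

C -> E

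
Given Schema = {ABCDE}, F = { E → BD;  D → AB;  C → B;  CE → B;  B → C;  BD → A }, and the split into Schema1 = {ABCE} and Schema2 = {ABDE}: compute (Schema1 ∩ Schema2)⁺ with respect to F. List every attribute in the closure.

ABCDE

Schema1 ∩ Schema2 = {ABE}.
E → BD applies, adding D
B → C applies, adding C
Closure: {ABCDE}.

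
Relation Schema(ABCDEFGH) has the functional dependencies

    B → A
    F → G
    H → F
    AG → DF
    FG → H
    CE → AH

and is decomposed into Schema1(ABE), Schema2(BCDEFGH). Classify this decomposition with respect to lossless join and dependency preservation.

lossless but not dependency-preserving

Lossless test: (BE)⁺ = {ABE}, which contains all of one fragment — lossless.
Dependency preservation: the restricted closure of {AG} across the fragments never reaches {DF}, so AG → DF cannot be enforced without a join — not preserved.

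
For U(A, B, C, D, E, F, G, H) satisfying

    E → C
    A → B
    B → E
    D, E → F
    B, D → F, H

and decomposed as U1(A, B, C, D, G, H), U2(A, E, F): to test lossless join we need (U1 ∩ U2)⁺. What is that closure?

U1 ∩ U2 = {A}.
A → B applies, adding B
B → E applies, adding E
E → C applies, adding C
Closure: {A, B, C, E}.

A, B, C, E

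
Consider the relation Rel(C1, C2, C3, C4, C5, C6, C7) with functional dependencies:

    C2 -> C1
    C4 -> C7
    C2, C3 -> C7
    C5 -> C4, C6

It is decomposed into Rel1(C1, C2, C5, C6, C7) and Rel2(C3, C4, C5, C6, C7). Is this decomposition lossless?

Common attributes: Rel1 ∩ Rel2 = {C5, C6, C7}.
Closure of {C5, C6, C7}: C5 → C4, C6 applies, adding C4. So (C5, C6, C7)⁺ = {C4, C5, C6, C7}.
The closure contains neither all of Rel1 = {C1, C2, C5, C6, C7} nor all of Rel2 = {C3, C4, C5, C6, C7}, so the common attributes are not a superkey of either fragment. The join is lossy.

No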